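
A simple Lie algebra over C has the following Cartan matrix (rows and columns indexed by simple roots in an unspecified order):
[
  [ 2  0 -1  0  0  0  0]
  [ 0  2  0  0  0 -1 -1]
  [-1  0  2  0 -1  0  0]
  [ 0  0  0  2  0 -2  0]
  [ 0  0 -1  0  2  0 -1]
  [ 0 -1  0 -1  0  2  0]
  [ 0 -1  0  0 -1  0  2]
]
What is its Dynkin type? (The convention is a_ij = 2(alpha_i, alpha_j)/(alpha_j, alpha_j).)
The matrix has rank 7 with 2's on the diagonal. Reading the off-diagonal entries as Dynkin edges (a single edge where a_ij = a_ji = -1; a double or triple edge where a_ij * a_ji = 2 or 3), the diagram is a chain of 7 nodes with a double edge at one end; the terminal node there is the unique long simple root (C_7). One simple-root ordering that puts it in standard form is (alpha_1, alpha_3, alpha_5, alpha_7, alpha_2, alpha_6, alpha_4). So the algebra is type C_7, i.e. sp(14).

C_7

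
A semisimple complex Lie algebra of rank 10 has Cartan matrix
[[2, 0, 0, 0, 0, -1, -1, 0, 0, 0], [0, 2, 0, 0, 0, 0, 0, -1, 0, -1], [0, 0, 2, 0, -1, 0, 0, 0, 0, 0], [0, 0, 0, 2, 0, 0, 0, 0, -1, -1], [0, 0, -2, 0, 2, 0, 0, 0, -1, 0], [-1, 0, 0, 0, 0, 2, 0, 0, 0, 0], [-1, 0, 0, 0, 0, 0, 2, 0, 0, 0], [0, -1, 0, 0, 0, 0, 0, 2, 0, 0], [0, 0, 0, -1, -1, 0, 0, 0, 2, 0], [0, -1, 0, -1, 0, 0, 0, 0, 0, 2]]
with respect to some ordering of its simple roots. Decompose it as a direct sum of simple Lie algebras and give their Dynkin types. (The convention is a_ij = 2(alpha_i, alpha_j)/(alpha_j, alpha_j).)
The diagram associated to this matrix has two connected components: the simple roots {alpha_1, alpha_6, alpha_7} form a chain of 3 nodes with single edges (A_3), and {alpha_2, alpha_3, alpha_4, alpha_5, alpha_8, alpha_9, alpha_10} form a chain of 7 nodes with a double edge at one end; the terminal node there is the unique short simple root (B_7). A semisimple Lie algebra decomposes uniquely as the direct sum of simple ideals, one per connected component of its Dynkin diagram, so g ≅ A_3 ⊕ B_7 (dimension 15 + 105 = 120).

A3 + B7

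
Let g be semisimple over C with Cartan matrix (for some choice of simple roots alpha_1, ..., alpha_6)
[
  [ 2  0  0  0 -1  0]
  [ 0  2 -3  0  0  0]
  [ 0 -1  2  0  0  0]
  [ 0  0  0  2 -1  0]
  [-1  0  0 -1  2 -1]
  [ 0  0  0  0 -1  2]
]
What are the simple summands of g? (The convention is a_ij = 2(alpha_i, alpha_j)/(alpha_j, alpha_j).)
The diagram associated to this matrix has two connected components: the simple roots {alpha_1, alpha_4, alpha_5, alpha_6} form a chain of 2 nodes with a fork of two nodes at one end (D_4), and {alpha_2, alpha_3} form two nodes joined by a triple edge (G_2). A semisimple Lie algebra decomposes uniquely as the direct sum of simple ideals, one per connected component of its Dynkin diagram, so g ≅ D_4 ⊕ G_2 (dimension 28 + 14 = 42).

D_4 (so(8)) ⊕ G_2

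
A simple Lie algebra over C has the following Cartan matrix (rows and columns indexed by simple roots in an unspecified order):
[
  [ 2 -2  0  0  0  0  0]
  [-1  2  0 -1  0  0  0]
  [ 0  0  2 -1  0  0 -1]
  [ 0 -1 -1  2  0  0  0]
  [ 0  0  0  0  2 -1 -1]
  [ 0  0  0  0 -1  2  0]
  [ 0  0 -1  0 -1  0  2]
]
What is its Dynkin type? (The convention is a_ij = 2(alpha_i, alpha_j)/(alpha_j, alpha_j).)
The matrix has rank 7 with 2's on the diagonal. Reading the off-diagonal entries as Dynkin edges (a single edge where a_ij = a_ji = -1; a double or triple edge where a_ij * a_ji = 2 or 3), the diagram is a chain of 7 nodes with a double edge at one end; the terminal node there is the unique long simple root (C_7). One simple-root ordering that puts it in standard form is (alpha_6, alpha_5, alpha_7, alpha_3, alpha_4, alpha_2, alpha_1). So the algebra is type C_7, i.e. sp(14).

C7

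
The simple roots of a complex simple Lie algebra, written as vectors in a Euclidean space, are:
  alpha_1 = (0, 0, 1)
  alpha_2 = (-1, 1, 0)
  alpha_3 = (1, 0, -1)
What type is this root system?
Compute the Cartan integers a_ij = 2(alpha_i, alpha_j)/(alpha_j, alpha_j); the resulting 3x3 Cartan matrix is
[[2, 0, -1], [0, 2, -1], [-2, -1, 2]].
The roots have two lengths (squared-length ratio 2:1); the short ones are alpha_{1}. The associated Dynkin diagram is a chain of 3 nodes with a double edge at one end; the terminal node there is the unique short simple root (B_3), so the type is B_3 (the algebra so(7)).

type B_3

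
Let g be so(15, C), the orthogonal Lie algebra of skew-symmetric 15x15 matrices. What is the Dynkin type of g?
This is so(15) with 15 odd, which has dimension 15(15-1)/2 = 105 and rank (15-1)/2 = 7. In the classification of classical Lie algebras, the orthogonal algebra so(2n+1) in an odd number of variables has type B_n; here n = 7, so the Dynkin diagram is a chain of 7 nodes with a double edge at one end; the terminal node there is the unique short simple root (B_7). Hence the type is B_7.

B_7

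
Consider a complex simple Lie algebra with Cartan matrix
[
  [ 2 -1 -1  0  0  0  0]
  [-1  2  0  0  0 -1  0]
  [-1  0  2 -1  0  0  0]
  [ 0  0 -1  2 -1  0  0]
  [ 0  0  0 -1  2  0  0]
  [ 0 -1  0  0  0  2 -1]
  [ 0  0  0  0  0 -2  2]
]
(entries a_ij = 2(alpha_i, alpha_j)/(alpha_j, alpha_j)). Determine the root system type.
C_7

The matrix has rank 7 with 2's on the diagonal. Reading the off-diagonal entries as Dynkin edges (a single edge where a_ij = a_ji = -1; a double or triple edge where a_ij * a_ji = 2 or 3), the diagram is a chain of 7 nodes with a double edge at one end; the terminal node there is the unique long simple root (C_7). One simple-root ordering that puts it in standard form is (alpha_5, alpha_4, alpha_3, alpha_1, alpha_2, alpha_6, alpha_7). So the algebra is type C_7, i.e. sp(14).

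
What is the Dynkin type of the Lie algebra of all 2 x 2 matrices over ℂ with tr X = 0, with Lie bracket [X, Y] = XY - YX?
type A_1

This is sl(2), which has dimension 2^2 - 1 = 3 and rank 2 - 1 = 1 (a Cartan subalgebra is the diagonal traceless matrices). In the classification of classical Lie algebras, the special linear algebra sl(n+1) has type A_n; here n = 1, so the Dynkin diagram is a chain of 1 nodes with single edges (A_1). Hence the type is A_1.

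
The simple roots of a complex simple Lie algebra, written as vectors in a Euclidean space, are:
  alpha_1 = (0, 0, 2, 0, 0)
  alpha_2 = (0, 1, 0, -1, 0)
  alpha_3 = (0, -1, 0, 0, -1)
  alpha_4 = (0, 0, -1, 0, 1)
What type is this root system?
Compute the Cartan integers a_ij = 2(alpha_i, alpha_j)/(alpha_j, alpha_j); the resulting 4x4 Cartan matrix is
[[2, 0, 0, -2], [0, 2, -1, 0], [0, -1, 2, -1], [-1, 0, -1, 2]].
The roots have two lengths (squared-length ratio 2:1); the short ones are alpha_{2,3,4}. The associated Dynkin diagram is a chain of 4 nodes with a double edge at one end; the terminal node there is the unique long simple root (C_4), so the type is C_4 (the algebra sp(8)).

type C_4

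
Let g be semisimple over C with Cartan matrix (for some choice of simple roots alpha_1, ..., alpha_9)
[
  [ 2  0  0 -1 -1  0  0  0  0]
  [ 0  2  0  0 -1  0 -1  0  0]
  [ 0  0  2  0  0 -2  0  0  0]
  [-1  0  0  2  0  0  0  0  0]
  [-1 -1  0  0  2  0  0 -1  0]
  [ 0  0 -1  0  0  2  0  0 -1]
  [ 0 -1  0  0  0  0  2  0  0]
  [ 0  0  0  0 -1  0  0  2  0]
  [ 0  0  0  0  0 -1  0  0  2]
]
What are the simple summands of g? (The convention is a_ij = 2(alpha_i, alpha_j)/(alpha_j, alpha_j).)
type C_3 + type E_6

The diagram associated to this matrix has two connected components: the simple roots {alpha_3, alpha_6, alpha_9} form a chain of 3 nodes with a double edge at one end; the terminal node there is the unique long simple root (C_3), and {alpha_1, alpha_2, alpha_4, alpha_5, alpha_7, alpha_8} form a chain of 5 nodes with one extra node attached to the third node from one end (E_6). A semisimple Lie algebra decomposes uniquely as the direct sum of simple ideals, one per connected component of its Dynkin diagram, so g ≅ C_3 ⊕ E_6 (dimension 21 + 78 = 99).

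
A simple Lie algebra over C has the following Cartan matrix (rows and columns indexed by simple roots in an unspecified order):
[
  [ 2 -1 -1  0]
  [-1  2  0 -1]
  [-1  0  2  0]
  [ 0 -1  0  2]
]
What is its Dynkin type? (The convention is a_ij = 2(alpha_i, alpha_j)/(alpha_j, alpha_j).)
The matrix has rank 4 with 2's on the diagonal. Reading the off-diagonal entries as Dynkin edges (a single edge where a_ij = a_ji = -1; a double or triple edge where a_ij * a_ji = 2 or 3), the diagram is a chain of 4 nodes with single edges (A_4). One simple-root ordering that puts it in standard form is (alpha_3, alpha_1, alpha_2, alpha_4). So the algebra is type A_4, i.e. sl(5).

type A_4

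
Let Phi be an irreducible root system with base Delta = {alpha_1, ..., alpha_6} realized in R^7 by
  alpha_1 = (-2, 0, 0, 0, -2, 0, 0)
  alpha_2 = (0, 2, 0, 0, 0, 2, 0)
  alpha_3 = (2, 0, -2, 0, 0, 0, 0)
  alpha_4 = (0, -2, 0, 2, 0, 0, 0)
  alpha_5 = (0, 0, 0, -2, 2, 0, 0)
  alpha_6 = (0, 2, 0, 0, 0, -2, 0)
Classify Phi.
D6

Compute the Cartan integers a_ij = 2(alpha_i, alpha_j)/(alpha_j, alpha_j); the resulting 6x6 Cartan matrix is
[[2, 0, -1, 0, -1, 0], [0, 2, 0, -1, 0, 0], [-1, 0, 2, 0, 0, 0], [0, -1, 0, 2, -1, -1], [-1, 0, 0, -1, 2, 0], [0, 0, 0, -1, 0, 2]].
All simple roots have the same length, so the diagram is simply laced. The associated Dynkin diagram is a chain of 4 nodes with a fork of two nodes at one end (D_6), so the type is D_6 (the algebra so(12)).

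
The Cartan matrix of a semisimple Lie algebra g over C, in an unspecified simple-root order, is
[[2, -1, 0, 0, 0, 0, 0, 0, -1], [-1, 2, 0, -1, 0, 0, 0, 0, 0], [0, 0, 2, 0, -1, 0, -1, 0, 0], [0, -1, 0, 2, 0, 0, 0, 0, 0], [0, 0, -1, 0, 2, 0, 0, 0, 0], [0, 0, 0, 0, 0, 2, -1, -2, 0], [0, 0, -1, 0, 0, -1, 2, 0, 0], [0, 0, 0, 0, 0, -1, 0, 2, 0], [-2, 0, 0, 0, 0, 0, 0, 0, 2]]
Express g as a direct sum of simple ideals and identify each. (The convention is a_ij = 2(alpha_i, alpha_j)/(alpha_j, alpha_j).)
The diagram associated to this matrix has two connected components: the simple roots {alpha_3, alpha_5, alpha_6, alpha_7, alpha_8} form a chain of 5 nodes with a double edge at one end; the terminal node there is the unique short simple root (B_5), and {alpha_1, alpha_2, alpha_4, alpha_9} form a chain of 4 nodes with a double edge at one end; the terminal node there is the unique long simple root (C_4). A semisimple Lie algebra decomposes uniquely as the direct sum of simple ideals, one per connected component of its Dynkin diagram, so g ≅ B_5 ⊕ C_4 (dimension 55 + 36 = 91).

B_5 (so(11)) ⊕ C_4 (sp(8))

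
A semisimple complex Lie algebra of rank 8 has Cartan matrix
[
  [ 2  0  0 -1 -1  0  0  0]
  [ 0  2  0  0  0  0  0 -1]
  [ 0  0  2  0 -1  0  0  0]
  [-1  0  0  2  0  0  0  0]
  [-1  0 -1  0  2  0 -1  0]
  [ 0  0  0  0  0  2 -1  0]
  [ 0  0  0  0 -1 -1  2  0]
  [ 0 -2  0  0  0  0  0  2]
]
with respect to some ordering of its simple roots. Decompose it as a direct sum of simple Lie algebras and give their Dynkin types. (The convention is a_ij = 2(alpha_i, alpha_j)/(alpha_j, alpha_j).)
B_2 (so(5)) ⊕ E_6

The diagram associated to this matrix has two connected components: the simple roots {alpha_2, alpha_8} form a chain of 2 nodes with a double edge at one end; the terminal node there is the unique short simple root (B_2), and {alpha_1, alpha_3, alpha_4, alpha_5, alpha_6, alpha_7} form a chain of 5 nodes with one extra node attached to the third node from one end (E_6). A semisimple Lie algebra decomposes uniquely as the direct sum of simple ideals, one per connected component of its Dynkin diagram, so g ≅ B_2 ⊕ E_6 (dimension 10 + 78 = 88).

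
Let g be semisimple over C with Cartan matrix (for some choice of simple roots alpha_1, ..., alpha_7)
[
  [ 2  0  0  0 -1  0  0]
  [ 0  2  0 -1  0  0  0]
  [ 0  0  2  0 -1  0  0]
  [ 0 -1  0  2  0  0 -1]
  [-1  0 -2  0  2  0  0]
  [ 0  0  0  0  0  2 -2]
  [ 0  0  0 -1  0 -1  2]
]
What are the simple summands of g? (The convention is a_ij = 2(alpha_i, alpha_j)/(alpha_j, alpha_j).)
B3 + C4

The diagram associated to this matrix has two connected components: the simple roots {alpha_1, alpha_3, alpha_5} form a chain of 3 nodes with a double edge at one end; the terminal node there is the unique short simple root (B_3), and {alpha_2, alpha_4, alpha_6, alpha_7} form a chain of 4 nodes with a double edge at one end; the terminal node there is the unique long simple root (C_4). A semisimple Lie algebra decomposes uniquely as the direct sum of simple ideals, one per connected component of its Dynkin diagram, so g ≅ B_3 ⊕ C_4 (dimension 21 + 36 = 57).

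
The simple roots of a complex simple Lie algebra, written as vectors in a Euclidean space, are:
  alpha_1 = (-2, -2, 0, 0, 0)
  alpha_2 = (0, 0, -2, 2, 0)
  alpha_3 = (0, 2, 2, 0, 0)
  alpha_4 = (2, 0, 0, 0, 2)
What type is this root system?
A_4

Compute the Cartan integers a_ij = 2(alpha_i, alpha_j)/(alpha_j, alpha_j); the resulting 4x4 Cartan matrix is
[[2, 0, -1, -1], [0, 2, -1, 0], [-1, -1, 2, 0], [-1, 0, 0, 2]].
All simple roots have the same length, so the diagram is simply laced. The associated Dynkin diagram is a chain of 4 nodes with single edges (A_4), so the type is A_4 (the algebra sl(5)).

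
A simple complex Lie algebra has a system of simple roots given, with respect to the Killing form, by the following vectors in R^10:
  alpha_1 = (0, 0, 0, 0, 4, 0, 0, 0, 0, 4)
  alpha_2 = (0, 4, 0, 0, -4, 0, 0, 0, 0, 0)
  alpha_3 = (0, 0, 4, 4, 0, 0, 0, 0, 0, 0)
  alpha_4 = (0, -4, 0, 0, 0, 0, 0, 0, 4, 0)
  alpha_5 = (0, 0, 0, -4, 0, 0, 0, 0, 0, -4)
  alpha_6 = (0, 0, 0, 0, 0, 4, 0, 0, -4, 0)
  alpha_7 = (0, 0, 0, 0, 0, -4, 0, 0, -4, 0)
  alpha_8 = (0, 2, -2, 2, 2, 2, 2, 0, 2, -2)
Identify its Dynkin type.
Compute the Cartan integers a_ij = 2(alpha_i, alpha_j)/(alpha_j, alpha_j); the resulting 8x8 Cartan matrix is
[[2, -1, 0, 0, -1, 0, 0, 0], [-1, 2, 0, -1, 0, 0, 0, 0], [0, 0, 2, 0, -1, 0, 0, 0], [0, -1, 0, 2, 0, -1, -1, 0], [-1, 0, -1, 0, 2, 0, 0, 0], [0, 0, 0, -1, 0, 2, 0, 0], [0, 0, 0, -1, 0, 0, 2, -1], [0, 0, 0, 0, 0, 0, -1, 2]].
All simple roots have the same length, so the diagram is simply laced. The associated Dynkin diagram is a chain of 7 nodes with one extra node attached to the third node from one end (E_8), so the type is E_8.

E_8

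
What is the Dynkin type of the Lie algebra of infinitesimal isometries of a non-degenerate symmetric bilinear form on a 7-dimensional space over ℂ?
B_3 (so(7))

This is so(7) with 7 odd, which has dimension 7(7-1)/2 = 21 and rank (7-1)/2 = 3. In the classification of classical Lie algebras, the orthogonal algebra so(2n+1) in an odd number of variables has type B_n; here n = 3, so the Dynkin diagram is a chain of 3 nodes with a double edge at one end; the terminal node there is the unique short simple root (B_3). Hence the type is B_3.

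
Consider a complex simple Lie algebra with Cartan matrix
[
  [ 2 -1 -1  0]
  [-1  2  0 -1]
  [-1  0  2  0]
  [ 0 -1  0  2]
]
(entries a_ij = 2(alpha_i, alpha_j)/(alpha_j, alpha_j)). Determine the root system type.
A_4 (sl(5))

The matrix has rank 4 with 2's on the diagonal. Reading the off-diagonal entries as Dynkin edges (a single edge where a_ij = a_ji = -1; a double or triple edge where a_ij * a_ji = 2 or 3), the diagram is a chain of 4 nodes with single edges (A_4). One simple-root ordering that puts it in standard form is (alpha_3, alpha_1, alpha_2, alpha_4). So the algebra is type A_4, i.e. sl(5).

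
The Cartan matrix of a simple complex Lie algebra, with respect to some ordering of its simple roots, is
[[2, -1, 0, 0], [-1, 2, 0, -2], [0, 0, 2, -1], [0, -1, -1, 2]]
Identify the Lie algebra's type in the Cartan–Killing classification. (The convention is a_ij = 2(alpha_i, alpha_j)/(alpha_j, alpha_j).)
The matrix has rank 4 with 2's on the diagonal. Reading the off-diagonal entries as Dynkin edges (a single edge where a_ij = a_ji = -1; a double or triple edge where a_ij * a_ji = 2 or 3), the diagram is a chain of 4 nodes with a double edge between the middle two (F_4). One simple-root ordering that puts it in standard form is (alpha_1, alpha_2, alpha_4, alpha_3). So the algebra is type F_4.

F4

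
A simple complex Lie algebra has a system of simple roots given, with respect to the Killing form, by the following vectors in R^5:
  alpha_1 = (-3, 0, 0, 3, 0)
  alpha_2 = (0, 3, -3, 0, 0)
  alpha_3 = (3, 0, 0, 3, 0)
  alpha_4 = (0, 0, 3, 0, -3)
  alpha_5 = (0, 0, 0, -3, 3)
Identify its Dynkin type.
Compute the Cartan integers a_ij = 2(alpha_i, alpha_j)/(alpha_j, alpha_j); the resulting 5x5 Cartan matrix is
[[2, 0, 0, 0, -1], [0, 2, 0, -1, 0], [0, 0, 2, 0, -1], [0, -1, 0, 2, -1], [-1, 0, -1, -1, 2]].
All simple roots have the same length, so the diagram is simply laced. The associated Dynkin diagram is a chain of 3 nodes with a fork of two nodes at one end (D_5), so the type is D_5 (the algebra so(10)).

D_5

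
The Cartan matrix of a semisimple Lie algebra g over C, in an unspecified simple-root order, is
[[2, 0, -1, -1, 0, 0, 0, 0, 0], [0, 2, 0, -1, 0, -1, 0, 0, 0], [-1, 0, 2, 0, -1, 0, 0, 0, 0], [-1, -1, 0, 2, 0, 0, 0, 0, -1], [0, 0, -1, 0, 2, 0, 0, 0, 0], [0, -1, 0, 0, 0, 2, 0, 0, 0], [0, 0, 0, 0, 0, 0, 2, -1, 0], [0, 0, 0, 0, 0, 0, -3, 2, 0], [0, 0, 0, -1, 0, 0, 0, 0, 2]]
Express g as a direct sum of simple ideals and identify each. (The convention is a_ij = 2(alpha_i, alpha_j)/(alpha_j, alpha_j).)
The diagram associated to this matrix has two connected components: the simple roots {alpha_1, alpha_2, alpha_3, alpha_4, alpha_5, alpha_6, alpha_9} form a chain of 6 nodes with one extra node attached to the third node from one end (E_7), and {alpha_7, alpha_8} form two nodes joined by a triple edge (G_2). A semisimple Lie algebra decomposes uniquely as the direct sum of simple ideals, one per connected component of its Dynkin diagram, so g ≅ E_7 ⊕ G_2 (dimension 133 + 14 = 147).

E_7 + G_2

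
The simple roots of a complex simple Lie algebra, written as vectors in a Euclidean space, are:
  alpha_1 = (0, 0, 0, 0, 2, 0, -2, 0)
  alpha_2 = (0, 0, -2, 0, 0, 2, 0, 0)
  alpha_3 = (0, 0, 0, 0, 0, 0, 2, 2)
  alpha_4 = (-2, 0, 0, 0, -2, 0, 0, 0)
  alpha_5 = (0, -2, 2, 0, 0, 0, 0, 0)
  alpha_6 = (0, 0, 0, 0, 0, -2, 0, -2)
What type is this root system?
Compute the Cartan integers a_ij = 2(alpha_i, alpha_j)/(alpha_j, alpha_j); the resulting 6x6 Cartan matrix is
[[2, 0, -1, -1, 0, 0], [0, 2, 0, 0, -1, -1], [-1, 0, 2, 0, 0, -1], [-1, 0, 0, 2, 0, 0], [0, -1, 0, 0, 2, 0], [0, -1, -1, 0, 0, 2]].
All simple roots have the same length, so the diagram is simply laced. The associated Dynkin diagram is a chain of 6 nodes with single edges (A_6), so the type is A_6 (the algebra sl(7)).

A6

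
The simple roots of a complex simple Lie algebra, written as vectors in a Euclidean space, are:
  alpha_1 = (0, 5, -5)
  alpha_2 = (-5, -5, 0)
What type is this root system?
A_2 (sl(3))

Compute the Cartan integers a_ij = 2(alpha_i, alpha_j)/(alpha_j, alpha_j); the resulting 2x2 Cartan matrix is
[[2, -1], [-1, 2]].
All simple roots have the same length, so the diagram is simply laced. The associated Dynkin diagram is a chain of 2 nodes with single edges (A_2), so the type is A_2 (the algebra sl(3)).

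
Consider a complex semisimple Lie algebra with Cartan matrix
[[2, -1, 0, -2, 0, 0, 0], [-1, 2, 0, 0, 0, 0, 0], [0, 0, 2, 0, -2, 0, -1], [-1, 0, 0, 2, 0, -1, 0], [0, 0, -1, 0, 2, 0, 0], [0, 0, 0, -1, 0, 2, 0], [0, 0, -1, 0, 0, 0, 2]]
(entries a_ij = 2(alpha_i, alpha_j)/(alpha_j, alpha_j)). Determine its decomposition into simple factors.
The diagram associated to this matrix has two connected components: the simple roots {alpha_3, alpha_5, alpha_7} form a chain of 3 nodes with a double edge at one end; the terminal node there is the unique short simple root (B_3), and {alpha_1, alpha_2, alpha_4, alpha_6} form a chain of 4 nodes with a double edge between the middle two (F_4). A semisimple Lie algebra decomposes uniquely as the direct sum of simple ideals, one per connected component of its Dynkin diagram, so g ≅ B_3 ⊕ F_4 (dimension 21 + 52 = 73).

B_3 (so(7)) ⊕ F_4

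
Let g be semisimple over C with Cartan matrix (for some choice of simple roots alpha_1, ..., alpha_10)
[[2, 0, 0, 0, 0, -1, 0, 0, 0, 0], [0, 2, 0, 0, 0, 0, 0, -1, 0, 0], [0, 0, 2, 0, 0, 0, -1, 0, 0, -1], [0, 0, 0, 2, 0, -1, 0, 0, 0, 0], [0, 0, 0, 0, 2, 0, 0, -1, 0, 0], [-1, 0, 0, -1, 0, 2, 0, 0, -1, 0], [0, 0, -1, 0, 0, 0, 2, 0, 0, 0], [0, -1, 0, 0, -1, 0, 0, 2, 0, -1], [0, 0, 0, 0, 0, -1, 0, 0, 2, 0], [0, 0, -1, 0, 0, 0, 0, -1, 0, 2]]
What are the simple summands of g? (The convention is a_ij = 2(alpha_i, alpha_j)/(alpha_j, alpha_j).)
type D_4 ⊕ type D_6

The diagram associated to this matrix has two connected components: the simple roots {alpha_1, alpha_4, alpha_6, alpha_9} form a chain of 2 nodes with a fork of two nodes at one end (D_4), and {alpha_2, alpha_3, alpha_5, alpha_7, alpha_8, alpha_10} form a chain of 4 nodes with a fork of two nodes at one end (D_6). A semisimple Lie algebra decomposes uniquely as the direct sum of simple ideals, one per connected component of its Dynkin diagram, so g ≅ D_4 ⊕ D_6 (dimension 28 + 66 = 94).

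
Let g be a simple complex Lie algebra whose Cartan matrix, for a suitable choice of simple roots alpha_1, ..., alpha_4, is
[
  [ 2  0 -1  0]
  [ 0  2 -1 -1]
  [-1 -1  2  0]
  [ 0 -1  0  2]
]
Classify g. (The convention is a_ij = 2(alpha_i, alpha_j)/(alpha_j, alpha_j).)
The matrix has rank 4 with 2's on the diagonal. Reading the off-diagonal entries as Dynkin edges (a single edge where a_ij = a_ji = -1; a double or triple edge where a_ij * a_ji = 2 or 3), the diagram is a chain of 4 nodes with single edges (A_4). One simple-root ordering that puts it in standard form is (alpha_1, alpha_3, alpha_2, alpha_4). So the algebra is type A_4, i.e. sl(5).

A_4 (sl(5))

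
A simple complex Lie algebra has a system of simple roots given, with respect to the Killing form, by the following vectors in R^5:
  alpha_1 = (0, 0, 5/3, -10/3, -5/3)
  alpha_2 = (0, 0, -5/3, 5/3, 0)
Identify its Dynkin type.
G_2

Compute the Cartan integers a_ij = 2(alpha_i, alpha_j)/(alpha_j, alpha_j); the resulting 2x2 Cartan matrix is
[[2, -3], [-1, 2]].
The roots have two lengths (squared-length ratio 3:1); the short ones are alpha_{2}. The associated Dynkin diagram is two nodes joined by a triple edge (G_2), so the type is G_2.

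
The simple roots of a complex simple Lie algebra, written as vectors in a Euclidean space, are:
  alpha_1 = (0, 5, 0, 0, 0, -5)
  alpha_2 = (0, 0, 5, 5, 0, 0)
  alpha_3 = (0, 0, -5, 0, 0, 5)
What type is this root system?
A_3 (sl(4))

Compute the Cartan integers a_ij = 2(alpha_i, alpha_j)/(alpha_j, alpha_j); the resulting 3x3 Cartan matrix is
[[2, 0, -1], [0, 2, -1], [-1, -1, 2]].
All simple roots have the same length, so the diagram is simply laced. The associated Dynkin diagram is a chain of 3 nodes with single edges (A_3), so the type is A_3 (the algebra sl(4)).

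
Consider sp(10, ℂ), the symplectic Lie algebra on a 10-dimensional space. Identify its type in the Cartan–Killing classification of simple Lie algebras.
C_5 (sp(10))

This is sp(10), which has dimension 10(10+1)/2 = 55 and rank 10/2 = 5. In the classification of classical Lie algebras, the symplectic algebra sp(2n) has type C_n; here n = 5, so the Dynkin diagram is a chain of 5 nodes with a double edge at one end; the terminal node there is the unique long simple root (C_5). Hence the type is C_5.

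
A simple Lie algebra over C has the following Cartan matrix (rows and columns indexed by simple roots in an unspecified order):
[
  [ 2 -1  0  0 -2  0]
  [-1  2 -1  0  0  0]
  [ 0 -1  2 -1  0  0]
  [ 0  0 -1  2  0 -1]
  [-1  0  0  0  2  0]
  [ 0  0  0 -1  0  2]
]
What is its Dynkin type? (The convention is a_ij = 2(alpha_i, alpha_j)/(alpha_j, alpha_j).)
The matrix has rank 6 with 2's on the diagonal. Reading the off-diagonal entries as Dynkin edges (a single edge where a_ij = a_ji = -1; a double or triple edge where a_ij * a_ji = 2 or 3), the diagram is a chain of 6 nodes with a double edge at one end; the terminal node there is the unique short simple root (B_6). One simple-root ordering that puts it in standard form is (alpha_6, alpha_4, alpha_3, alpha_2, alpha_1, alpha_5). So the algebra is type B_6, i.e. so(13).

B_6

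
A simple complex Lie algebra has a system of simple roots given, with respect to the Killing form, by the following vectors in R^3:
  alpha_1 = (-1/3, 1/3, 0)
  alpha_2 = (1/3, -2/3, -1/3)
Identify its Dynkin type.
G_2

Compute the Cartan integers a_ij = 2(alpha_i, alpha_j)/(alpha_j, alpha_j); the resulting 2x2 Cartan matrix is
[[2, -1], [-3, 2]].
The roots have two lengths (squared-length ratio 3:1); the short ones are alpha_{1}. The associated Dynkin diagram is two nodes joined by a triple edge (G_2), so the type is G_2.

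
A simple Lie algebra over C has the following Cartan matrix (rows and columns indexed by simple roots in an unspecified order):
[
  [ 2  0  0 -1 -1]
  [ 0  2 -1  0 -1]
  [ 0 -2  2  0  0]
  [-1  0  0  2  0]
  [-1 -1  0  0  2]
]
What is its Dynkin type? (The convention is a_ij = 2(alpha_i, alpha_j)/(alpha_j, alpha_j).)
C_5

The matrix has rank 5 with 2's on the diagonal. Reading the off-diagonal entries as Dynkin edges (a single edge where a_ij = a_ji = -1; a double or triple edge where a_ij * a_ji = 2 or 3), the diagram is a chain of 5 nodes with a double edge at one end; the terminal node there is the unique long simple root (C_5). One simple-root ordering that puts it in standard form is (alpha_4, alpha_1, alpha_5, alpha_2, alpha_3). So the algebra is type C_5, i.e. sp(10).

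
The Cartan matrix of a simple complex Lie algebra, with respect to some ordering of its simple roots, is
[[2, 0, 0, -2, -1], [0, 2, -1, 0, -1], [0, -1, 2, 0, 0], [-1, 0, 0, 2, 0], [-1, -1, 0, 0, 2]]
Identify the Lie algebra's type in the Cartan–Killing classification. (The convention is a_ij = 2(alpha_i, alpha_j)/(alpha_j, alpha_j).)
B5

The matrix has rank 5 with 2's on the diagonal. Reading the off-diagonal entries as Dynkin edges (a single edge where a_ij = a_ji = -1; a double or triple edge where a_ij * a_ji = 2 or 3), the diagram is a chain of 5 nodes with a double edge at one end; the terminal node there is the unique short simple root (B_5). One simple-root ordering that puts it in standard form is (alpha_3, alpha_2, alpha_5, alpha_1, alpha_4). So the algebra is type B_5, i.e. so(11).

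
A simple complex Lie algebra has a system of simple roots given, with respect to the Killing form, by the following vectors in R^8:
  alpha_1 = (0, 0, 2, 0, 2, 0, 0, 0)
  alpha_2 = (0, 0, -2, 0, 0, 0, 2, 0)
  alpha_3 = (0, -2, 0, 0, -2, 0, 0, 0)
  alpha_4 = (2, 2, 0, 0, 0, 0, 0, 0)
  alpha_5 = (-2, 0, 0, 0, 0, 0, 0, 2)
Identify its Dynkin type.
Compute the Cartan integers a_ij = 2(alpha_i, alpha_j)/(alpha_j, alpha_j); the resulting 5x5 Cartan matrix is
[[2, -1, -1, 0, 0], [-1, 2, 0, 0, 0], [-1, 0, 2, -1, 0], [0, 0, -1, 2, -1], [0, 0, 0, -1, 2]].
All simple roots have the same length, so the diagram is simply laced. The associated Dynkin diagram is a chain of 5 nodes with single edges (A_5), so the type is A_5 (the algebra sl(6)).

A5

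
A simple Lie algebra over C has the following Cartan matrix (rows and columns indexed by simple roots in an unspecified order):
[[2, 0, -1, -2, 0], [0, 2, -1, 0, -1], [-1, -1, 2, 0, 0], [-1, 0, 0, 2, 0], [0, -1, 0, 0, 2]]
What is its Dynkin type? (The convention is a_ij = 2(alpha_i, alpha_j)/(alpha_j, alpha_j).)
The matrix has rank 5 with 2's on the diagonal. Reading the off-diagonal entries as Dynkin edges (a single edge where a_ij = a_ji = -1; a double or triple edge where a_ij * a_ji = 2 or 3), the diagram is a chain of 5 nodes with a double edge at one end; the terminal node there is the unique short simple root (B_5). One simple-root ordering that puts it in standard form is (alpha_5, alpha_2, alpha_3, alpha_1, alpha_4). So the algebra is type B_5, i.e. so(11).

B5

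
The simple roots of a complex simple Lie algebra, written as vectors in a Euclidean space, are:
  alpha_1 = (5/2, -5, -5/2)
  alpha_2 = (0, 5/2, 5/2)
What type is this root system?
G2

Compute the Cartan integers a_ij = 2(alpha_i, alpha_j)/(alpha_j, alpha_j); the resulting 2x2 Cartan matrix is
[[2, -3], [-1, 2]].
The roots have two lengths (squared-length ratio 3:1); the short ones are alpha_{2}. The associated Dynkin diagram is two nodes joined by a triple edge (G_2), so the type is G_2.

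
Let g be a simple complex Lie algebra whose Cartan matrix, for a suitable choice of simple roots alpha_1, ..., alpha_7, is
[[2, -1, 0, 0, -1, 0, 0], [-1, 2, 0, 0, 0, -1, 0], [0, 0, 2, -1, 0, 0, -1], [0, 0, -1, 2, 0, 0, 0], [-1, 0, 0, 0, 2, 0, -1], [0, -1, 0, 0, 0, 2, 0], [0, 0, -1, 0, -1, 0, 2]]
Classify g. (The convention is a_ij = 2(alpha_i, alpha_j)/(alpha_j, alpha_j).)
The matrix has rank 7 with 2's on the diagonal. Reading the off-diagonal entries as Dynkin edges (a single edge where a_ij = a_ji = -1; a double or triple edge where a_ij * a_ji = 2 or 3), the diagram is a chain of 7 nodes with single edges (A_7). One simple-root ordering that puts it in standard form is (alpha_6, alpha_2, alpha_1, alpha_5, alpha_7, alpha_3, alpha_4). So the algebra is type A_7, i.e. sl(8).

type A_7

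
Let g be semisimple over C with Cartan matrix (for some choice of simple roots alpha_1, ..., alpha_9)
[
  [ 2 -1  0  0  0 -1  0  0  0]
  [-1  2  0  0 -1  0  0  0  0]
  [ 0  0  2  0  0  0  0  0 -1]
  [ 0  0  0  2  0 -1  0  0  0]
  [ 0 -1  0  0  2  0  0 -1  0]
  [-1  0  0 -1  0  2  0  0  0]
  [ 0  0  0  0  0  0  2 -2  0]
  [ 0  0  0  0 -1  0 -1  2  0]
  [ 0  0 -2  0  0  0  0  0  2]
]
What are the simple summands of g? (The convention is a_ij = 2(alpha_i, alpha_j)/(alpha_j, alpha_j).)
The diagram associated to this matrix has two connected components: the simple roots {alpha_3, alpha_9} form a chain of 2 nodes with a double edge at one end; the terminal node there is the unique short simple root (B_2), and {alpha_1, alpha_2, alpha_4, alpha_5, alpha_6, alpha_7, alpha_8} form a chain of 7 nodes with a double edge at one end; the terminal node there is the unique long simple root (C_7). A semisimple Lie algebra decomposes uniquely as the direct sum of simple ideals, one per connected component of its Dynkin diagram, so g ≅ B_2 ⊕ C_7 (dimension 10 + 105 = 115).

B_2 + C_7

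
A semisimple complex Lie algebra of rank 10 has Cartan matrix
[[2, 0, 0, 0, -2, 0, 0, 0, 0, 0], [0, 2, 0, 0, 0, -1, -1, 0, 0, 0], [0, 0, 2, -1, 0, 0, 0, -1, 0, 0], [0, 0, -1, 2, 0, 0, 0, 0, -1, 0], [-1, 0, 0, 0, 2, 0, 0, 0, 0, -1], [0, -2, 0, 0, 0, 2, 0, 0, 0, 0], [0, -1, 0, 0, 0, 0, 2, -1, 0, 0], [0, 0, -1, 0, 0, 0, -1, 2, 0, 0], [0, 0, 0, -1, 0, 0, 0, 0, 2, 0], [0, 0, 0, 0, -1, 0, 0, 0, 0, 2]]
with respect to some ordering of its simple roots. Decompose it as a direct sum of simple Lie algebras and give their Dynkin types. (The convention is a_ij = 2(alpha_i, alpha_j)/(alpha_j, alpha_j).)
type C_3 + type C_7

The diagram associated to this matrix has two connected components: the simple roots {alpha_1, alpha_5, alpha_10} form a chain of 3 nodes with a double edge at one end; the terminal node there is the unique long simple root (C_3), and {alpha_2, alpha_3, alpha_4, alpha_6, alpha_7, alpha_8, alpha_9} form a chain of 7 nodes with a double edge at one end; the terminal node there is the unique long simple root (C_7). A semisimple Lie algebra decomposes uniquely as the direct sum of simple ideals, one per connected component of its Dynkin diagram, so g ≅ C_3 ⊕ C_7 (dimension 21 + 105 = 126).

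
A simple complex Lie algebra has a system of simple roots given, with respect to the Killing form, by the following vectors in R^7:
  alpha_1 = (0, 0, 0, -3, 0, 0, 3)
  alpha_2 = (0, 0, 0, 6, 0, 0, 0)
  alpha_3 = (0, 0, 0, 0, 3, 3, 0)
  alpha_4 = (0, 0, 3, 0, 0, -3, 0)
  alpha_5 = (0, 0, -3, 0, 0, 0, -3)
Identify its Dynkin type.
C_5 (sp(10))

Compute the Cartan integers a_ij = 2(alpha_i, alpha_j)/(alpha_j, alpha_j); the resulting 5x5 Cartan matrix is
[[2, -1, 0, 0, -1], [-2, 2, 0, 0, 0], [0, 0, 2, -1, 0], [0, 0, -1, 2, -1], [-1, 0, 0, -1, 2]].
The roots have two lengths (squared-length ratio 2:1); the short ones are alpha_{1,3,4,5}. The associated Dynkin diagram is a chain of 5 nodes with a double edge at one end; the terminal node there is the unique long simple root (C_5), so the type is C_5 (the algebra sp(10)).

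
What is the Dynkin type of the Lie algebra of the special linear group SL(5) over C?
A_4

This is sl(5), which has dimension 5^2 - 1 = 24 and rank 5 - 1 = 4 (a Cartan subalgebra is the diagonal traceless matrices). In the classification of classical Lie algebras, the special linear algebra sl(n+1) has type A_n; here n = 4, so the Dynkin diagram is a chain of 4 nodes with single edges (A_4). Hence the type is A_4.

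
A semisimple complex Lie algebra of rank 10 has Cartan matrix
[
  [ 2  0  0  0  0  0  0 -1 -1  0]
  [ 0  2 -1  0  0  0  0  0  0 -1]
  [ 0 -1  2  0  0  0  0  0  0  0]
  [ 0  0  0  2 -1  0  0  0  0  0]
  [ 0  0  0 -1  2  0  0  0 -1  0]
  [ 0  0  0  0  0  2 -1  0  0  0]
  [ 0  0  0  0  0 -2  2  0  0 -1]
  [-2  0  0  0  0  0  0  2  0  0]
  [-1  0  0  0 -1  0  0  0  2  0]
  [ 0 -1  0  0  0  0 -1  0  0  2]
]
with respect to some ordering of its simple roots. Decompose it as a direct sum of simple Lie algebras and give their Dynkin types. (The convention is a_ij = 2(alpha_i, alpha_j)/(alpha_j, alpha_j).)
The diagram associated to this matrix has two connected components: the simple roots {alpha_2, alpha_3, alpha_6, alpha_7, alpha_10} form a chain of 5 nodes with a double edge at one end; the terminal node there is the unique short simple root (B_5), and {alpha_1, alpha_4, alpha_5, alpha_8, alpha_9} form a chain of 5 nodes with a double edge at one end; the terminal node there is the unique long simple root (C_5). A semisimple Lie algebra decomposes uniquely as the direct sum of simple ideals, one per connected component of its Dynkin diagram, so g ≅ B_5 ⊕ C_5 (dimension 55 + 55 = 110).

B5 ⊕ C5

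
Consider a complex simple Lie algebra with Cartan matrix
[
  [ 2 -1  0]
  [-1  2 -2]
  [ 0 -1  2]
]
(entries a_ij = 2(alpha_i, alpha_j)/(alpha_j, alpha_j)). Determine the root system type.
B3

The matrix has rank 3 with 2's on the diagonal. Reading the off-diagonal entries as Dynkin edges (a single edge where a_ij = a_ji = -1; a double or triple edge where a_ij * a_ji = 2 or 3), the diagram is a chain of 3 nodes with a double edge at one end; the terminal node there is the unique short simple root (B_3). One simple-root ordering that puts it in standard form is (alpha_1, alpha_2, alpha_3). So the algebra is type B_3, i.e. so(7).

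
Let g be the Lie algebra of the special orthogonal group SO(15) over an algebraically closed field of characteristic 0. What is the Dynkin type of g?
B_7 (so(15))

This is so(15) with 15 odd, which has dimension 15(15-1)/2 = 105 and rank (15-1)/2 = 7. In the classification of classical Lie algebras, the orthogonal algebra so(2n+1) in an odd number of variables has type B_n; here n = 7, so the Dynkin diagram is a chain of 7 nodes with a double edge at one end; the terminal node there is the unique short simple root (B_7). Hence the type is B_7.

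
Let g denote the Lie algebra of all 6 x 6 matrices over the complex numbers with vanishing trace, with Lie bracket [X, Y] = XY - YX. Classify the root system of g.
A5

This is sl(6), which has dimension 6^2 - 1 = 35 and rank 6 - 1 = 5 (a Cartan subalgebra is the diagonal traceless matrices). In the classification of classical Lie algebras, the special linear algebra sl(n+1) has type A_n; here n = 5, so the Dynkin diagram is a chain of 5 nodes with single edges (A_5). Hence the type is A_5.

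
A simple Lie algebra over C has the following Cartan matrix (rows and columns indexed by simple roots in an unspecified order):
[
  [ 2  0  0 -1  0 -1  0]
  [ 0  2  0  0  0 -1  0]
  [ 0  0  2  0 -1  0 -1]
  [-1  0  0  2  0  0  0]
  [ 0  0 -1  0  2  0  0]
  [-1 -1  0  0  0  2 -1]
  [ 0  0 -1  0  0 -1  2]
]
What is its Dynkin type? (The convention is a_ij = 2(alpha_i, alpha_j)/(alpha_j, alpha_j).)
The matrix has rank 7 with 2's on the diagonal. Reading the off-diagonal entries as Dynkin edges (a single edge where a_ij = a_ji = -1; a double or triple edge where a_ij * a_ji = 2 or 3), the diagram is a chain of 6 nodes with one extra node attached to the third node from one end (E_7). One simple-root ordering that puts it in standard form is (alpha_4, alpha_2, alpha_1, alpha_6, alpha_7, alpha_3, alpha_5). So the algebra is type E_7.

E_7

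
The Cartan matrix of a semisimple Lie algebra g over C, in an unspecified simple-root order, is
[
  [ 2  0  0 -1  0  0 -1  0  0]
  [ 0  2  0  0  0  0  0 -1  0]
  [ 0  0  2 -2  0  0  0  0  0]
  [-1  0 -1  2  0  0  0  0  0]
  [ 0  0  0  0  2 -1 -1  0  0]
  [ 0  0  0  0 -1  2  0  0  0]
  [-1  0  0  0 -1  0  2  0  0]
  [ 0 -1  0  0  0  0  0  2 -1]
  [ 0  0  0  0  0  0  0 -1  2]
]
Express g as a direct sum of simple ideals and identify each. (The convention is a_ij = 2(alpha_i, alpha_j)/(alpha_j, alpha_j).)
The diagram associated to this matrix has two connected components: the simple roots {alpha_2, alpha_8, alpha_9} form a chain of 3 nodes with single edges (A_3), and {alpha_1, alpha_3, alpha_4, alpha_5, alpha_6, alpha_7} form a chain of 6 nodes with a double edge at one end; the terminal node there is the unique long simple root (C_6). A semisimple Lie algebra decomposes uniquely as the direct sum of simple ideals, one per connected component of its Dynkin diagram, so g ≅ A_3 ⊕ C_6 (dimension 15 + 78 = 93).

A_3 (sl(4)) + C_6 (sp(12))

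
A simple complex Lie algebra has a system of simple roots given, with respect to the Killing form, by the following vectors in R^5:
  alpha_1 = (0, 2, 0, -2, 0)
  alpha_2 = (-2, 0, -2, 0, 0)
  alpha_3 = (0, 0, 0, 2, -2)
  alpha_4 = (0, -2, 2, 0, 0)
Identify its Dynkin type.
Compute the Cartan integers a_ij = 2(alpha_i, alpha_j)/(alpha_j, alpha_j); the resulting 4x4 Cartan matrix is
[[2, 0, -1, -1], [0, 2, 0, -1], [-1, 0, 2, 0], [-1, -1, 0, 2]].
All simple roots have the same length, so the diagram is simply laced. The associated Dynkin diagram is a chain of 4 nodes with single edges (A_4), so the type is A_4 (the algebra sl(5)).

A_4 (sl(5))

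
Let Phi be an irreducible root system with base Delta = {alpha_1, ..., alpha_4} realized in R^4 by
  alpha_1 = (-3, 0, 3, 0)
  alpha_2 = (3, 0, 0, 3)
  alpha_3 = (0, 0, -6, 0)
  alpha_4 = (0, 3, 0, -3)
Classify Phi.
C_4

Compute the Cartan integers a_ij = 2(alpha_i, alpha_j)/(alpha_j, alpha_j); the resulting 4x4 Cartan matrix is
[[2, -1, -1, 0], [-1, 2, 0, -1], [-2, 0, 2, 0], [0, -1, 0, 2]].
The roots have two lengths (squared-length ratio 2:1); the short ones are alpha_{1,2,4}. The associated Dynkin diagram is a chain of 4 nodes with a double edge at one end; the terminal node there is the unique long simple root (C_4), so the type is C_4 (the algebra sp(8)).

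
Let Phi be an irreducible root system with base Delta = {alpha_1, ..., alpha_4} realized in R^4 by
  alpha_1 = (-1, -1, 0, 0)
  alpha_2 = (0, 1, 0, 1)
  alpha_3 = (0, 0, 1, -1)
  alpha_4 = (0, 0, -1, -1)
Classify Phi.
D_4 (so(8))

Compute the Cartan integers a_ij = 2(alpha_i, alpha_j)/(alpha_j, alpha_j); the resulting 4x4 Cartan matrix is
[[2, -1, 0, 0], [-1, 2, -1, -1], [0, -1, 2, 0], [0, -1, 0, 2]].
All simple roots have the same length, so the diagram is simply laced. The associated Dynkin diagram is a chain of 2 nodes with a fork of two nodes at one end (D_4), so the type is D_4 (the algebra so(8)).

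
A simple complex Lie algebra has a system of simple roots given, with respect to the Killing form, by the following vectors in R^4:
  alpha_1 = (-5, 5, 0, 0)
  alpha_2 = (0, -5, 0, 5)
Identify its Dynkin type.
A_2 (sl(3))

Compute the Cartan integers a_ij = 2(alpha_i, alpha_j)/(alpha_j, alpha_j); the resulting 2x2 Cartan matrix is
[[2, -1], [-1, 2]].
All simple roots have the same length, so the diagram is simply laced. The associated Dynkin diagram is a chain of 2 nodes with single edges (A_2), so the type is A_2 (the algebra sl(3)).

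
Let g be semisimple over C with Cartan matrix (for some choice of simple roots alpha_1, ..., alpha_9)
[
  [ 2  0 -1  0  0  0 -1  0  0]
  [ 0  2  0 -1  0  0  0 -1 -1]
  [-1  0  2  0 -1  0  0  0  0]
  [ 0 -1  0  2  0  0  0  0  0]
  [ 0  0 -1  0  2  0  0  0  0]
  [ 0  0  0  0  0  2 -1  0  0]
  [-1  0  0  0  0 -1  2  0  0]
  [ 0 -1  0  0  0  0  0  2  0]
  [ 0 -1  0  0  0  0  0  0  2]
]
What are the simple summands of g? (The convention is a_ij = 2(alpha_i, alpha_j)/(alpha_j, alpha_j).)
The diagram associated to this matrix has two connected components: the simple roots {alpha_1, alpha_3, alpha_5, alpha_6, alpha_7} form a chain of 5 nodes with single edges (A_5), and {alpha_2, alpha_4, alpha_8, alpha_9} form a chain of 2 nodes with a fork of two nodes at one end (D_4). A semisimple Lie algebra decomposes uniquely as the direct sum of simple ideals, one per connected component of its Dynkin diagram, so g ≅ A_5 ⊕ D_4 (dimension 35 + 28 = 63).

A_5 + D_4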